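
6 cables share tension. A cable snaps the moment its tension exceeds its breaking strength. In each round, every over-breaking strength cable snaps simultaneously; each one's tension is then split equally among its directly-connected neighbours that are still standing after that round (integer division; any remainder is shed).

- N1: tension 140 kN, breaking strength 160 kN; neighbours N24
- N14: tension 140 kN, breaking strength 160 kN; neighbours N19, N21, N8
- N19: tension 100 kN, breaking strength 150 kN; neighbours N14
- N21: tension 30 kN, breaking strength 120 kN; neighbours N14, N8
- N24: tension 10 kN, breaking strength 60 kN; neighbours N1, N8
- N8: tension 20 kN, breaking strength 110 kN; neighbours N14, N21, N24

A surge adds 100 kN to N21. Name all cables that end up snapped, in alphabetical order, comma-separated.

Round 1 — N21 at 130 > 120. N21 snaps.
  N21 sheds 130 kN to N14, N8: 65 each.
    N14: 140+65 = 205 > 160
    N8: 20+65 = 85 ≤ 110
Round 2 — N14 snaps.
  N14 sheds 205 kN to N19, N8: 102 each (1 lost).
    N19: 100+102 = 202 > 150
    N8: 85+102 = 187 > 110
Round 3 — N19, N8 snap.
  N19 sheds 202 kN: no online neighbours, lost.
  N8 sheds 187 kN to N24: 187 each.
    N24: 10+187 = 197 > 60
Round 4 — N24 snaps.
  N24 sheds 197 kN to N1: 197 each.
    N1: 140+197 = 337 > 160
Round 5 — N1 snaps.
  N1 sheds 337 kN: no online neighbours, lost.
No further breaks.

N1, N14, N19, N21, N24, N8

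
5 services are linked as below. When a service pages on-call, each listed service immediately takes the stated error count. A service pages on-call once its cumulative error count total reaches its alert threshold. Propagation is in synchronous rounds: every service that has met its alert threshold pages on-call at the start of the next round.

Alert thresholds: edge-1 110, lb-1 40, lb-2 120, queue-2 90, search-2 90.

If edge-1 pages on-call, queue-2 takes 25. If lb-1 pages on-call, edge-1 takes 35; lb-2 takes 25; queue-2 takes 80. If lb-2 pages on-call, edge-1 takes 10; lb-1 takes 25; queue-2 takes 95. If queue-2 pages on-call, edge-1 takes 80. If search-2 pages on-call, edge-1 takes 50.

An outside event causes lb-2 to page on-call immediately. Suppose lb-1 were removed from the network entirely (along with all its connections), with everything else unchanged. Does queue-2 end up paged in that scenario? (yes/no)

yes

With lb-1 removed:
Round 1 — lb-2 pages on-call (initial).
  edge-1: +10 → 10 < 110
  queue-2: +95 → 95 ≥ 90
Round 2 — queue-2 pages on-call.
  edge-1: +80 → 90 < 110
No further pages.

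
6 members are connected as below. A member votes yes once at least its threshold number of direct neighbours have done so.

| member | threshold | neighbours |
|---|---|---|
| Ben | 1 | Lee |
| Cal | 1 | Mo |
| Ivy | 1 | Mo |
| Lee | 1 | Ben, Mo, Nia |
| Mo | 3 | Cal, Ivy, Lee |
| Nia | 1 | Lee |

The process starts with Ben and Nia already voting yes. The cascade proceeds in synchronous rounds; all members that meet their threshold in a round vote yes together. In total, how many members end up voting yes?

3

Round 1 — Ben, Nia vote yes (initial).
Round 2 — checking thresholds:
  Lee: 2 of 3 neighbours ≥ 1, votes yes.
Round 3 — no new yes votes; cascade stops.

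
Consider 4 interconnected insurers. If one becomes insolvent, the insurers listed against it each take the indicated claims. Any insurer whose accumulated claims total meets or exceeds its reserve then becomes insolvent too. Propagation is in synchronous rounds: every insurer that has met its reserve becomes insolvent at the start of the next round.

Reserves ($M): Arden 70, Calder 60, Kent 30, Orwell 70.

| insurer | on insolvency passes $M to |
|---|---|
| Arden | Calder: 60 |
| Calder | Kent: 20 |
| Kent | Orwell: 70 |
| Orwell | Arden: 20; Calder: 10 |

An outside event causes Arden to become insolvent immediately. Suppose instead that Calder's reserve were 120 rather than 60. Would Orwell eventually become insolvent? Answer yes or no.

no

With Calder's reserve at 120:
Round 1 — Arden becomes insolvent (initial).
  Calder: +60 → 60 < 120
No further insolvencies.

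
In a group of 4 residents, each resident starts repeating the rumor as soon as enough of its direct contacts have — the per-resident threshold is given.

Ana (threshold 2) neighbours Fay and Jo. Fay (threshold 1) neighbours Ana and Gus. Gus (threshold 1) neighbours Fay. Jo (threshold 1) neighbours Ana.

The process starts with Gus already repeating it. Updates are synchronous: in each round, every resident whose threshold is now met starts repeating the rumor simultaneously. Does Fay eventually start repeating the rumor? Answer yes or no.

Round 1 — Gus starts repeating the rumor (initial).
Round 2 — checking thresholds:
  Fay: 1 of 2 neighbours ≥ 1, starts repeating the rumor.
Round 3 — no new spreads; cascade stops.

yes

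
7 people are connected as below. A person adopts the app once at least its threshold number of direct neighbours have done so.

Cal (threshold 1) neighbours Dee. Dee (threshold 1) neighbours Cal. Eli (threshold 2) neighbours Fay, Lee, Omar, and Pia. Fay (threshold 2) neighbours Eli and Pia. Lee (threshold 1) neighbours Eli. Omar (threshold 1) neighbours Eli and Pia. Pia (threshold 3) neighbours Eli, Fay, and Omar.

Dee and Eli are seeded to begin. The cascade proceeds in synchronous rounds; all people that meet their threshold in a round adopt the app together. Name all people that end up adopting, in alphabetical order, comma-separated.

Cal, Dee, Eli, Lee, Omar

Round 1 — Dee, Eli adopt the app (initial).
Round 2 — checking thresholds:
  Cal: 1 of 1 neighbours ≥ 1, adopts the app.
  Fay: 1 of 2 neighbours < 2, holds.
  Lee: 1 of 1 neighbours ≥ 1, adopts the app.
  Omar: 1 of 2 neighbours ≥ 1, adopts the app.
  Pia: 1 of 3 neighbours < 3, holds.
Round 3 — no new adoptions; cascade stops.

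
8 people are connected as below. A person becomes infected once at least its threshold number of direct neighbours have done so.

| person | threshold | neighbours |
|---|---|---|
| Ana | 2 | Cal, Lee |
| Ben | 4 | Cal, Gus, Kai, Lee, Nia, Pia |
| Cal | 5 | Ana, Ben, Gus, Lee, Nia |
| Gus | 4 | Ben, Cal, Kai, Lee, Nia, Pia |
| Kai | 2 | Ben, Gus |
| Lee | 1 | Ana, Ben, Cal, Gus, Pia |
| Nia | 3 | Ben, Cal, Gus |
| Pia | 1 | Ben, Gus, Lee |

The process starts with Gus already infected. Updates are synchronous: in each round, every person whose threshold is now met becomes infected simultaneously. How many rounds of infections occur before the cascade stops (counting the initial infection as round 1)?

2

Round 1 — Gus becomes infected (initial).
Round 2 — checking thresholds:
  Ben: 1 of 6 neighbours < 4, holds.
  Cal: 1 of 5 neighbours < 5, holds.
  Kai: 1 of 2 neighbours < 2, holds.
  Lee: 1 of 5 neighbours ≥ 1, becomes infected.
  Nia: 1 of 3 neighbours < 3, holds.
  Pia: 1 of 3 neighbours ≥ 1, becomes infected.
Round 3 — no new infections; cascade stops.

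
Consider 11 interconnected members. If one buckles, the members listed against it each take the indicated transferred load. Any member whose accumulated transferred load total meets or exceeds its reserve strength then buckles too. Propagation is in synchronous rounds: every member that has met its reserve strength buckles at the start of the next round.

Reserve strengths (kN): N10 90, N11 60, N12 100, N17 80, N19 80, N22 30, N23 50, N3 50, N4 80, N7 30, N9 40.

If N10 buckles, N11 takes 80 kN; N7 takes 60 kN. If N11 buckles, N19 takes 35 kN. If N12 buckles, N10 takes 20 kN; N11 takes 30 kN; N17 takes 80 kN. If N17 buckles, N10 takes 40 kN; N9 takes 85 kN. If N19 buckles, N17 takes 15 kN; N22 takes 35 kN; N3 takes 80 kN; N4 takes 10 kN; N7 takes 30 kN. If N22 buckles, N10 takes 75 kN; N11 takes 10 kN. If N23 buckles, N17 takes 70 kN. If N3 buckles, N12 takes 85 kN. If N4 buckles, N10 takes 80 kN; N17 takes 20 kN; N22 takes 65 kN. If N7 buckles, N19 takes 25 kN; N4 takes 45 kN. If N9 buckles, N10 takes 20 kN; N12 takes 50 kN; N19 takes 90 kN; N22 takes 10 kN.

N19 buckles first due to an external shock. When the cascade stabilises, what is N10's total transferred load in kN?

75

Round 1 — N19 buckles (initial).
  N17: +15 → 15 < 80
  N22: +35 → 35 ≥ 30
  N3: +80 → 80 ≥ 50
  N4: +10 → 10 < 80
  N7: +30 → 30 ≥ 30
Round 2 — N22, N3, N7 buckle.
  N10: +75 → 75 < 90
  N11: +10 → 10 < 60
  N12: +85 → 85 < 100
  N4: +45 → 55 < 80
No further bucklings.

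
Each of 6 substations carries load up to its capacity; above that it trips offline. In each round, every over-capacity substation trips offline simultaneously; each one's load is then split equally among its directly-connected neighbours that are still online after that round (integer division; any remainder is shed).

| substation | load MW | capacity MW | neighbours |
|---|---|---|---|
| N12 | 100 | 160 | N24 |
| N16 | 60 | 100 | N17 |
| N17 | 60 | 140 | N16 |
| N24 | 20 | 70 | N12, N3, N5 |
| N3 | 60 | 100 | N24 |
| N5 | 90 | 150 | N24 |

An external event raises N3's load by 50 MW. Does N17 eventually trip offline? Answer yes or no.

Round 1 — N3 at 110 > 100. N3 trips offline.
  N3 sheds 110 MW to N24: 110 each.
    N24: 20+110 = 130 > 70
Round 2 — N24 trips offline.
  N24 sheds 130 MW to N12, N5: 65 each.
    N12: 100+65 = 165 > 160
    N5: 90+65 = 155 > 150
Round 3 — N12, N5 trip offline.
  N12 sheds 165 MW: no online neighbours, lost.
  N5 sheds 155 MW: no online neighbours, lost.
No further trips.

no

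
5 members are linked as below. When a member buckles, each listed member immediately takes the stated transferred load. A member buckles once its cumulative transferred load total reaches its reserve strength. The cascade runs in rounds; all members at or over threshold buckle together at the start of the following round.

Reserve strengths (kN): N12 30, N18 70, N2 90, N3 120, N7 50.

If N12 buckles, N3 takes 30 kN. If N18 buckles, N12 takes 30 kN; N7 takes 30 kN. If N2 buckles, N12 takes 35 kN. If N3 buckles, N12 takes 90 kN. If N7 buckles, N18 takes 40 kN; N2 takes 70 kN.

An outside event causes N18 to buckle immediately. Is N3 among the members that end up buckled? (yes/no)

no

Round 1 — N18 buckles (initial).
  N12: +30 → 30 ≥ 30
  N7: +30 → 30 < 50
Round 2 — N12 buckles.
  N3: +30 → 30 < 120
No further bucklings.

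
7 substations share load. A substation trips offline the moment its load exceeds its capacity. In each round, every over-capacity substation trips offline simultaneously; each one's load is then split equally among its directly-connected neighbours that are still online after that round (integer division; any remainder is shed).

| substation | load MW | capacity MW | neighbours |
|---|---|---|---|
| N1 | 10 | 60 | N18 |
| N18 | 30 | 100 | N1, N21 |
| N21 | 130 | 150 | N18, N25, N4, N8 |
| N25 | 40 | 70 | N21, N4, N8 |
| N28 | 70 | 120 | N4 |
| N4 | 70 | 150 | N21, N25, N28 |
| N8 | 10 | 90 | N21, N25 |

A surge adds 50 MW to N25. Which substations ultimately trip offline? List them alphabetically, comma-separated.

Round 1 — N25 at 90 > 70. N25 trips offline.
  N25 sheds 90 MW to N21, N4, N8: 30 each.
    N21: 130+30 = 160 > 150
    N4: 70+30 = 100 ≤ 150
    N8: 10+30 = 40 ≤ 90
Round 2 — N21 trips offline.
  N21 sheds 160 MW to N18, N4, N8: 53 each (1 lost).
    N18: 30+53 = 83 ≤ 100
    N4: 100+53 = 153 > 150
    N8: 40+53 = 93 > 90
Round 3 — N4, N8 trip offline.
  N4 sheds 153 MW to N28: 153 each.
    N28: 70+153 = 223 > 120
  N8 sheds 93 MW: no online neighbours, lost.
Round 4 — N28 trips offline.
  N28 sheds 223 MW: no online neighbours, lost.
No further trips.

N21, N25, N28, N4, N8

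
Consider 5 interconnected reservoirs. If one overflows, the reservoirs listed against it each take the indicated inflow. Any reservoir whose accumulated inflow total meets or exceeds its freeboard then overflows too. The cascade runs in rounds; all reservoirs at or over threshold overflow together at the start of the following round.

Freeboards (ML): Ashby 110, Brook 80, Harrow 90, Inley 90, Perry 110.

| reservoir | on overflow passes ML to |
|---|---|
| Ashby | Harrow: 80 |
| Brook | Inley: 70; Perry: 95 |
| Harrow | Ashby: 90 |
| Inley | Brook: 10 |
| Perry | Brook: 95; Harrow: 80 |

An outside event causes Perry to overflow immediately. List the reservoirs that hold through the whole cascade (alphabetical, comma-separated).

Round 1 — Perry overflows (initial).
  Brook: +95 → 95 ≥ 80
  Harrow: +80 → 80 < 90
Round 2 — Brook overflows.
  Inley: +70 → 70 < 90
No further overflows.

Ashby, Harrow, Inley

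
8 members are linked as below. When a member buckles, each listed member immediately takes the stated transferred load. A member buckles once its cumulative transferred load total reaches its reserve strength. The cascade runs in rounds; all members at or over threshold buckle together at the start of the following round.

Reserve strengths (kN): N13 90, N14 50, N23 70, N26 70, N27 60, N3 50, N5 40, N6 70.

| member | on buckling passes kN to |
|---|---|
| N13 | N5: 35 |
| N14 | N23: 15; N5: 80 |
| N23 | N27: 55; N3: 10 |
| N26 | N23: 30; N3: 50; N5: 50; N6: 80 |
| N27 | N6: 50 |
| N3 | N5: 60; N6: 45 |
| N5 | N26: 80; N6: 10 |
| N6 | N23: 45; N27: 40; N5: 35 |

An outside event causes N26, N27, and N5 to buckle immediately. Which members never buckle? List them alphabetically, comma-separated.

N13, N14

Round 1 — N26, N27, N5 buckle (initial).
  N23: +30 → 30 < 70
  N3: +50 → 50 ≥ 50
  N6: +80+50+10 → 140 ≥ 70
Round 2 — N3, N6 buckle.
  N23: +45 → 75 ≥ 70
Round 3 — N23 buckles.
No further bucklings.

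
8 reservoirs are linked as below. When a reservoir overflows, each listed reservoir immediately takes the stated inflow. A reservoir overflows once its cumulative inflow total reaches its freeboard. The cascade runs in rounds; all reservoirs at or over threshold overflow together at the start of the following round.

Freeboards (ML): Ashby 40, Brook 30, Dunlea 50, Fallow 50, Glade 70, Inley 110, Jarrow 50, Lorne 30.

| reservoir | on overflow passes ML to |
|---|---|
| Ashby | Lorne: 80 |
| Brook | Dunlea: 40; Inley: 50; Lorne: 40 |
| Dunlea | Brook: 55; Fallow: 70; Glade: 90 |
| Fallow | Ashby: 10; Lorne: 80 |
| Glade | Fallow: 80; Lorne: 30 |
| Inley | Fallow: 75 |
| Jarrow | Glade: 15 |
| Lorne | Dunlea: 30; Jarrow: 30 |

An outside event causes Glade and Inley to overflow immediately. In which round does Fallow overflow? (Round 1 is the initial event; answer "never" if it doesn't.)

Round 1 — Glade, Inley overflow (initial).
  Fallow: +80+75 → 155 ≥ 50
  Lorne: +30 → 30 ≥ 30
Round 2 — Fallow, Lorne overflow.
  Ashby: +10 → 10 < 40
  Dunlea: +30 → 30 < 50
  Jarrow: +30 → 30 < 50
No further overflows.

2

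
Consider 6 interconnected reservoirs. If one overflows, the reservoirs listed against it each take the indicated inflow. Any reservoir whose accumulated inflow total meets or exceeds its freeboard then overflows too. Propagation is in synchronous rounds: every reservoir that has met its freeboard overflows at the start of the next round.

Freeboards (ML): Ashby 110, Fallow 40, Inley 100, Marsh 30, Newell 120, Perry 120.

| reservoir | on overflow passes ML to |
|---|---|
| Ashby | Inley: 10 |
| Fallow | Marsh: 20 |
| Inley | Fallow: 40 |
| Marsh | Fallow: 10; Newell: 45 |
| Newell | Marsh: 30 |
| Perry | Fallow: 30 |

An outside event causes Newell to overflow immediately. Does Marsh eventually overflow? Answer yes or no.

yes

Round 1 — Newell overflows (initial).
  Marsh: +30 → 30 ≥ 30
Round 2 — Marsh overflows.
  Fallow: +10 → 10 < 40
No further overflows.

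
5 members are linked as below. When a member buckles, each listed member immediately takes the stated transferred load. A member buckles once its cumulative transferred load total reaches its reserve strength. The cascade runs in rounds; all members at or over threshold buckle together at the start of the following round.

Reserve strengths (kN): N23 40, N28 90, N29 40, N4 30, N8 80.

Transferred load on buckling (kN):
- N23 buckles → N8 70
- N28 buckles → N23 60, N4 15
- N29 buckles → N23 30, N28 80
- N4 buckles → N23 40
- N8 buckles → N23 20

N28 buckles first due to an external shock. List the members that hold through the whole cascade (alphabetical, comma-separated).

Round 1 — N28 buckles (initial).
  N23: +60 → 60 ≥ 40
  N4: +15 → 15 < 30
Round 2 — N23 buckles.
  N8: +70 → 70 < 80
No further bucklings.

N29, N4, N8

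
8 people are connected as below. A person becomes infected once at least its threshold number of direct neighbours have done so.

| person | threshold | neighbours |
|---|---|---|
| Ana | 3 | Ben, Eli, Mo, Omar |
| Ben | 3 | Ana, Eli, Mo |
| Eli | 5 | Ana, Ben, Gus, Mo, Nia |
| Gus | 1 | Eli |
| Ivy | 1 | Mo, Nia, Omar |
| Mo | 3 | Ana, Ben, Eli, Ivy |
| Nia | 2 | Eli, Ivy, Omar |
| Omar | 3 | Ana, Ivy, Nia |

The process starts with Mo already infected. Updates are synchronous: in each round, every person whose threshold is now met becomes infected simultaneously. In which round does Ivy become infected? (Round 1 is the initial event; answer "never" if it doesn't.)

2

Round 1 — Mo becomes infected (initial).
Round 2 — checking thresholds:
  Ana: 1 of 4 neighbours < 3, not yet.
  Ben: 1 of 3 neighbours < 3, not yet.
  Eli: 1 of 5 neighbours < 5, not yet.
  Ivy: 1 of 3 neighbours ≥ 1, becomes infected.
Round 3 — no new infections; cascade stops.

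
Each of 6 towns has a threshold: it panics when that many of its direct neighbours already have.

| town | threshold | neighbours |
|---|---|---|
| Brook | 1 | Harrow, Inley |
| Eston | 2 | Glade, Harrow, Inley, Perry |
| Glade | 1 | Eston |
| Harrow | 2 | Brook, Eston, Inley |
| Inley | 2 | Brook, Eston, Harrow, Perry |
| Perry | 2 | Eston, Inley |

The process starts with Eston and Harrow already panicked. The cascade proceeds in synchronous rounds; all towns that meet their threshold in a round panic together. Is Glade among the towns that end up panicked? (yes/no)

Round 1 — Eston, Harrow panic (initial).
Round 2 — checking thresholds:
  Brook: 1 of 2 neighbours ≥ 1, panics.
  Glade: 1 of 1 neighbours ≥ 1, panics.
  Inley: 2 of 4 neighbours ≥ 2, panics.
  Perry: 1 of 2 neighbours < 2, below threshold.
Round 3 — checking thresholds:
  Perry: 2 of 2 neighbours ≥ 2, panics.
Round 4 — no new panics; cascade stops.

yes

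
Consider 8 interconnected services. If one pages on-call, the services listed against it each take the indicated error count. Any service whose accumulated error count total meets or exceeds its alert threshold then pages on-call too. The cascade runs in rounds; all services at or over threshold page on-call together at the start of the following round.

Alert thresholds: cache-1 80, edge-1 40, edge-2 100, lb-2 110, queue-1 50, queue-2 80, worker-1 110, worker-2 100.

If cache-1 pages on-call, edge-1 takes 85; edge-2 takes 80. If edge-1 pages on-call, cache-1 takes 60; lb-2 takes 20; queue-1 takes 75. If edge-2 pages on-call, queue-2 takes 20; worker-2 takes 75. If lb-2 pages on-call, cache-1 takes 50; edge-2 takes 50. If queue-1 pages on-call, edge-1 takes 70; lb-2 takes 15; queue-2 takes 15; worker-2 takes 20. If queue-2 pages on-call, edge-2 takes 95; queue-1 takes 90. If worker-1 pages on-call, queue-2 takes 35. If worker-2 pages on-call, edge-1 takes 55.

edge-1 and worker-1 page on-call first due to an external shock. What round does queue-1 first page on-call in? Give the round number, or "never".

Round 1 — edge-1, worker-1 page on-call (initial).
  cache-1: +60 → 60 < 80
  lb-2: +20 → 20 < 110
  queue-1: +75 → 75 ≥ 50
  queue-2: +35 → 35 < 80
Round 2 — queue-1 pages on-call.
  lb-2: +15 → 35 < 110
  queue-2: +15 → 50 < 80
  worker-2: +20 → 20 < 100
No further pages.

2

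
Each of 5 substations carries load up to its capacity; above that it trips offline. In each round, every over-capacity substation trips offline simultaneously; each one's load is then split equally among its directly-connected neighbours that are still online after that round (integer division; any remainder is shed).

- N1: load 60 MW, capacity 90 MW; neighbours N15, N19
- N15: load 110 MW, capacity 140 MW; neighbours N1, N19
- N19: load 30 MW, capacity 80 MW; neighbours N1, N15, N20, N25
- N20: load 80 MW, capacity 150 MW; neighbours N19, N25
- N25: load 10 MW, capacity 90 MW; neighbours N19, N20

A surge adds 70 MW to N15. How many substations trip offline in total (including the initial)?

Round 1 — N15 at 180 > 140. N15 trips offline.
  N15 sheds 180 MW to N1, N19: 90 each.
    N1: 60+90 = 150 > 90
    N19: 30+90 = 120 > 80
Round 2 — N1, N19 trip offline.
  N1 sheds 150 MW: no online neighbours, lost.
  N19 sheds 120 MW to N20, N25: 60 each.
    N20: 80+60 = 140 ≤ 150
    N25: 10+60 = 70 ≤ 90
No further trips.

3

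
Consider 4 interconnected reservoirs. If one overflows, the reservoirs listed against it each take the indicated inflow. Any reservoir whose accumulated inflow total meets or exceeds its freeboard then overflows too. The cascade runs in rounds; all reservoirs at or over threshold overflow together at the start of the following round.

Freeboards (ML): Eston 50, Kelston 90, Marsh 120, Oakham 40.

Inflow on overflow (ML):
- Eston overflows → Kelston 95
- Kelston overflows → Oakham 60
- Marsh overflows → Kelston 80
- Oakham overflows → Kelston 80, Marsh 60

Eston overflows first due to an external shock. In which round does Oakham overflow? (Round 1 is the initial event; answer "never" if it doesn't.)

Round 1 — Eston overflows (initial).
  Kelston: +95 → 95 ≥ 90
Round 2 — Kelston overflows.
  Oakham: +60 → 60 ≥ 40
Round 3 — Oakham overflows.
  Marsh: +60 → 60 < 120
No further overflows.

3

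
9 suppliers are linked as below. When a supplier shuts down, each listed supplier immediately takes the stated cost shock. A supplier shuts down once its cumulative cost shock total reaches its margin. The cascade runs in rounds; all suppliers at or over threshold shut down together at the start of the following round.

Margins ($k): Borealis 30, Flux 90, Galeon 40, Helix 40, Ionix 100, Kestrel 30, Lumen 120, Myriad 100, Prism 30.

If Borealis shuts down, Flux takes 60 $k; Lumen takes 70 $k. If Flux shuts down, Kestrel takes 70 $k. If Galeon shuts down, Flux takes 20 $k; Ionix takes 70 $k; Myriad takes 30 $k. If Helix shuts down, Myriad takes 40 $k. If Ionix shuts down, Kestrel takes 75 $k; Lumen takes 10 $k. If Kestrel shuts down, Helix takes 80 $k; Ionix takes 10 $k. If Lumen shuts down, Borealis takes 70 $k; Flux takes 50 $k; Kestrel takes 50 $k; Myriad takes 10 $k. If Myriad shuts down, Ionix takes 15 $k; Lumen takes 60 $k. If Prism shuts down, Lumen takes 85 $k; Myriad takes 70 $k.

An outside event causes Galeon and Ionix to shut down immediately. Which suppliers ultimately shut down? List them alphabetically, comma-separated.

Galeon, Helix, Ionix, Kestrel

Round 1 — Galeon, Ionix shut down (initial).
  Flux: +20 → 20 < 90
  Kestrel: +75 → 75 ≥ 30
  Lumen: +10 → 10 < 120
  Myriad: +30 → 30 < 100
Round 2 — Kestrel shuts down.
  Helix: +80 → 80 ≥ 40
Round 3 — Helix shuts down.
  Myriad: +40 → 70 < 100
No further shutdowns.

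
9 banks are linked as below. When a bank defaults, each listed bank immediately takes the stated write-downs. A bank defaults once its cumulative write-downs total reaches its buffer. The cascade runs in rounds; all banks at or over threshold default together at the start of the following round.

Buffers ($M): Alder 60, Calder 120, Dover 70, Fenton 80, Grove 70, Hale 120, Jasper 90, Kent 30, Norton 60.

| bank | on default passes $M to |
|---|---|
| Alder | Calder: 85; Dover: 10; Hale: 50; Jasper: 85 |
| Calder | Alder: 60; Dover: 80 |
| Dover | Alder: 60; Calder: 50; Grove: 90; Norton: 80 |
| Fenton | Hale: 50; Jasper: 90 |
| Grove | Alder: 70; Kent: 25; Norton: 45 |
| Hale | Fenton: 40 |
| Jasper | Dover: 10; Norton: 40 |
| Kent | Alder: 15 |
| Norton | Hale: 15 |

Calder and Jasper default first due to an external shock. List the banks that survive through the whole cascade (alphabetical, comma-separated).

Fenton, Hale, Kent

Round 1 — Calder, Jasper default (initial).
  Alder: +60 → 60 ≥ 60
  Dover: +80+10 → 90 ≥ 70
  Norton: +40 → 40 < 60
Round 2 — Alder, Dover default.
  Grove: +90 → 90 ≥ 70
  Hale: +50 → 50 < 120
  Norton: +80 → 120 ≥ 60
Round 3 — Grove, Norton default.
  Hale: +15 → 65 < 120
  Kent: +25 → 25 < 30
No further defaults.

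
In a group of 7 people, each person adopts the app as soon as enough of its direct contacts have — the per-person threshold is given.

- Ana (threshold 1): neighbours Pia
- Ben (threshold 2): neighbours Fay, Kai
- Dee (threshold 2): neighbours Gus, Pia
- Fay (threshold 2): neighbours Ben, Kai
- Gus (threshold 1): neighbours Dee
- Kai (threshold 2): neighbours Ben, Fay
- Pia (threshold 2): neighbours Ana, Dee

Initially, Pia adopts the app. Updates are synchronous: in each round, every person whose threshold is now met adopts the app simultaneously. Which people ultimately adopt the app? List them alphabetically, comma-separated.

Round 1 — Pia adopts the app (initial).
Round 2 — checking thresholds:
  Ana: 1 of 1 neighbours ≥ 1, adopts the app.
  Dee: 1 of 2 neighbours < 2, below threshold.
Round 3 — no new adoptions; cascade stops.

Ana, Pia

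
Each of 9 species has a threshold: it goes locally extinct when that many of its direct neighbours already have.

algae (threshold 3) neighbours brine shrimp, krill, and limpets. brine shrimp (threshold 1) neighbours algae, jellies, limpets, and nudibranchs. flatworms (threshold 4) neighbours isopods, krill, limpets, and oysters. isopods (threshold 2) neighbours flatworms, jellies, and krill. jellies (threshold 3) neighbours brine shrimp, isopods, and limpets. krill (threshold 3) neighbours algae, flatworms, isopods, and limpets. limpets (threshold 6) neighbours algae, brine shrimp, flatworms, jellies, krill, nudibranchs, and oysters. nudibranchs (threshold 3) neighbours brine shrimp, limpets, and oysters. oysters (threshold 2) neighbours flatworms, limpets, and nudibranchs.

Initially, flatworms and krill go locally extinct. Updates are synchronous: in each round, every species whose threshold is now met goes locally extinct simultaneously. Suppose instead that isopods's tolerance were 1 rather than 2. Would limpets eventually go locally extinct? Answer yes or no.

With isopods's tolerance at 1:
Round 1 — flatworms, krill go locally extinct (initial).
Round 2 — checking thresholds:
  algae: 1 of 3 neighbours < 3, holds.
  isopods: 2 of 3 neighbours ≥ 1, goes locally extinct.
  limpets: 2 of 7 neighbours < 6, holds.
  oysters: 1 of 3 neighbours < 2, holds.
Round 3 — no new extinctions; cascade stops.

no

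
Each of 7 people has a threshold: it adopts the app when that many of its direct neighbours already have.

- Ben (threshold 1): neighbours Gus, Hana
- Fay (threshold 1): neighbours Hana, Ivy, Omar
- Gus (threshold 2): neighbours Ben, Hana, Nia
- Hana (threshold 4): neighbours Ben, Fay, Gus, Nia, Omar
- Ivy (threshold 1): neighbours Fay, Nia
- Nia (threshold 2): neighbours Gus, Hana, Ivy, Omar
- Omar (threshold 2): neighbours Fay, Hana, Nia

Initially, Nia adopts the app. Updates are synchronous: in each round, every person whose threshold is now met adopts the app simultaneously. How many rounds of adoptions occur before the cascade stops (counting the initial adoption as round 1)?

4

Round 1 — Nia adopts the app (initial).
Round 2 — checking thresholds:
  Gus: 1 of 3 neighbours < 2, below threshold.
  Hana: 1 of 5 neighbours < 4, below threshold.
  Ivy: 1 of 2 neighbours ≥ 1, adopts the app.
  Omar: 1 of 3 neighbours < 2, below threshold.
Round 3 — checking thresholds:
  Fay: 1 of 3 neighbours ≥ 1, adopts the app.
  Gus: 1 of 3 neighbours < 2, below threshold.
  Hana: 1 of 5 neighbours < 4, below threshold.
  Omar: 1 of 3 neighbours < 2, below threshold.
Round 4 — checking thresholds:
  Gus: 1 of 3 neighbours < 2, below threshold.
  Hana: 2 of 5 neighbours < 4, below threshold.
  Omar: 2 of 3 neighbours ≥ 2, adopts the app.
Round 5 — no new adoptions; cascade stops.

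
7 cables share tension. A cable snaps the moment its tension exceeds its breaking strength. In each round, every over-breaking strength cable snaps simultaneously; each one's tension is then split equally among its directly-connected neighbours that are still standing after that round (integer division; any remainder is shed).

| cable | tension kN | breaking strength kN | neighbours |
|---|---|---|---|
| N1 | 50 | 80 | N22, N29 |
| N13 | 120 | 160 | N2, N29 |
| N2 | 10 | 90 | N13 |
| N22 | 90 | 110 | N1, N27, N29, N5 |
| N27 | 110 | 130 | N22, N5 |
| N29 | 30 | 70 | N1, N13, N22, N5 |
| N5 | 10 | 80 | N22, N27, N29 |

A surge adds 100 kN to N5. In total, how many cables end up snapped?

7

Round 1 — N5 at 110 > 80. N5 snaps.
  N5 sheds 110 kN to N22, N27, N29: 36 each (2 lost).
    N22: 90+36 = 126 > 110
    N27: 110+36 = 146 > 130
    N29: 30+36 = 66 ≤ 70
Round 2 — N22, N27 snap.
  N22 sheds 126 kN to N1, N29: 63 each.
    N1: 50+63 = 113 > 80
    N29: 66+63 = 129 > 70
  N27 sheds 146 kN: no online neighbours, lost.
Round 3 — N1, N29 snap.
  N1 sheds 113 kN: no online neighbours, lost.
  N29 sheds 129 kN to N13: 129 each.
    N13: 120+129 = 249 > 160
Round 4 — N13 snaps.
  N13 sheds 249 kN to N2: 249 each.
    N2: 10+249 = 259 > 90
Round 5 — N2 snaps.
  N2 sheds 259 kN: no online neighbours, lost.
No further breaks.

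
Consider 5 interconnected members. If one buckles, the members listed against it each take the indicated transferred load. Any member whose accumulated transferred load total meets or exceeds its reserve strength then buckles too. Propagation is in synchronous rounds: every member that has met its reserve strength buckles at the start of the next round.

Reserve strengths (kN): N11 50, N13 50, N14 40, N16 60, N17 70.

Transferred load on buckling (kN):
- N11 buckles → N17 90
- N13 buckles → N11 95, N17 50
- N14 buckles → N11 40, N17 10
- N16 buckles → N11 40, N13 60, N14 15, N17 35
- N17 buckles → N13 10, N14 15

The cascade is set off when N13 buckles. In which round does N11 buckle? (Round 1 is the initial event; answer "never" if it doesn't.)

Round 1 — N13 buckles (initial).
  N11: +95 → 95 ≥ 50
  N17: +50 → 50 < 70
Round 2 — N11 buckles.
  N17: +90 → 140 ≥ 70
Round 3 — N17 buckles.
  N14: +15 → 15 < 40
No further bucklings.

2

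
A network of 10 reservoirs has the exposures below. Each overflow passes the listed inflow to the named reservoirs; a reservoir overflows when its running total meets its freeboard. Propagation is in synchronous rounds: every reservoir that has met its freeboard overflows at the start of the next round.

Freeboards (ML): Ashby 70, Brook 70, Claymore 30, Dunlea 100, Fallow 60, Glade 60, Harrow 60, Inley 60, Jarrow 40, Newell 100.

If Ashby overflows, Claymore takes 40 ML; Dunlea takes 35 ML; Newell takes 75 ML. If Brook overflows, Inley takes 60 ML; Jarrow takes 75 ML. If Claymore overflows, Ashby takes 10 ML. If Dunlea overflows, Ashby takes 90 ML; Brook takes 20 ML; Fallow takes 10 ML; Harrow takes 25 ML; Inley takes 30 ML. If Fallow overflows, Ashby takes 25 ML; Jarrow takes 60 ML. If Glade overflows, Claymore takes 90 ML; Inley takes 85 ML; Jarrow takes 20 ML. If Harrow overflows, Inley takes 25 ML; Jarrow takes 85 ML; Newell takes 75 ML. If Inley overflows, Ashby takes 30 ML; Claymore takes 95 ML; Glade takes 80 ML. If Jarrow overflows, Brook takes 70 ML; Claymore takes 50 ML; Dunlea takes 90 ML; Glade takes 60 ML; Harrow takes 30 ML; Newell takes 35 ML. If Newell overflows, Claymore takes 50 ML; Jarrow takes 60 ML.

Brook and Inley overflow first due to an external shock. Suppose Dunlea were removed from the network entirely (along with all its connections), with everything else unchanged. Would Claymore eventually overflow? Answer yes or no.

With Dunlea removed:
Round 1 — Brook, Inley overflow (initial).
  Ashby: +30 → 30 < 70
  Claymore: +95 → 95 ≥ 30
  Glade: +80 → 80 ≥ 60
  Jarrow: +75 → 75 ≥ 40
Round 2 — Claymore, Glade, Jarrow overflow.
  Ashby: +10 → 40 < 70
  Harrow: +30 → 30 < 60
  Newell: +35 → 35 < 100
No further overflows.

yes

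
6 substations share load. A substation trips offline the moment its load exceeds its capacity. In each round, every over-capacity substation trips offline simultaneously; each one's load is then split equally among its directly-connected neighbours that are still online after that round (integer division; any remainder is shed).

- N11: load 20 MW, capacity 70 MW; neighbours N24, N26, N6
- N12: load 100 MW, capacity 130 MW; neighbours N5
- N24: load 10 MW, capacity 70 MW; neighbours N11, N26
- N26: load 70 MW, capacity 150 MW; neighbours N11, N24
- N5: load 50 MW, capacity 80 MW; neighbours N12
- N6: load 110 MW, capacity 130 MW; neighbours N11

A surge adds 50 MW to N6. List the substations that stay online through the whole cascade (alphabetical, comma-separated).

N12, N5

Round 1 — N6 at 160 > 130. N6 trips offline.
  N6 sheds 160 MW to N11: 160 each.
    N11: 20+160 = 180 > 70
Round 2 — N11 trips offline.
  N11 sheds 180 MW to N24, N26: 90 each.
    N24: 10+90 = 100 > 70
    N26: 70+90 = 160 > 150
Round 3 — N24, N26 trip offline.
  N24 sheds 100 MW: no online neighbours, lost.
  N26 sheds 160 MW: no online neighbours, lost.
No further trips.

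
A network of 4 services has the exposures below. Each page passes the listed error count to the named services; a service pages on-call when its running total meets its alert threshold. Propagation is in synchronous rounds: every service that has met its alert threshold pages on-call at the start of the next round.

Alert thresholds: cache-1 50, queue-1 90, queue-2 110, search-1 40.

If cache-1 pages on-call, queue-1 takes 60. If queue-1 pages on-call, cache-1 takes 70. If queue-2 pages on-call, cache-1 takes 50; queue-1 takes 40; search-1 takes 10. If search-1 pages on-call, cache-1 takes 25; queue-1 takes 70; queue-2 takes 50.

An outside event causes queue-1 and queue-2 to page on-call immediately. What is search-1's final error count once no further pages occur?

Round 1 — queue-1, queue-2 page on-call (initial).
  cache-1: +70+50 → 120 ≥ 50
  search-1: +10 → 10 < 40
Round 2 — cache-1 pages on-call.
No further pages.

10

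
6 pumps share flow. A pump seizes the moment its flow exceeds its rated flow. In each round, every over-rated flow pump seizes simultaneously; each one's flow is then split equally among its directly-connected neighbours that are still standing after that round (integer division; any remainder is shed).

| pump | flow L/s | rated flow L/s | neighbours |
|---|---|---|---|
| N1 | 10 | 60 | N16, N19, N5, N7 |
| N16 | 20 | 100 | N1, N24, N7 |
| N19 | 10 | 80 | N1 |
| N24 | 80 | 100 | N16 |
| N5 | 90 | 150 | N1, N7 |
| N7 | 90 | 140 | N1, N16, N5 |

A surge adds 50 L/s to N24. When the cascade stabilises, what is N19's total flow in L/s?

Round 1 — N24 at 130 > 100. N24 seizes.
  N24 sheds 130 L/s to N16: 130 each.
    N16: 20+130 = 150 > 100
Round 2 — N16 seizes.
  N16 sheds 150 L/s to N1, N7: 75 each.
    N1: 10+75 = 85 > 60
    N7: 90+75 = 165 > 140
Round 3 — N1, N7 seize.
  N1 sheds 85 L/s to N19, N5: 42 each (1 lost).
    N19: 10+42 = 52 ≤ 80
    N5: 90+42 = 132 ≤ 150
  N7 sheds 165 L/s to N5: 165 each.
    N5: 132+165 = 297 > 150
Round 4 — N5 seizes.
  N5 sheds 297 L/s: no online neighbours, lost.
No further seizures.

52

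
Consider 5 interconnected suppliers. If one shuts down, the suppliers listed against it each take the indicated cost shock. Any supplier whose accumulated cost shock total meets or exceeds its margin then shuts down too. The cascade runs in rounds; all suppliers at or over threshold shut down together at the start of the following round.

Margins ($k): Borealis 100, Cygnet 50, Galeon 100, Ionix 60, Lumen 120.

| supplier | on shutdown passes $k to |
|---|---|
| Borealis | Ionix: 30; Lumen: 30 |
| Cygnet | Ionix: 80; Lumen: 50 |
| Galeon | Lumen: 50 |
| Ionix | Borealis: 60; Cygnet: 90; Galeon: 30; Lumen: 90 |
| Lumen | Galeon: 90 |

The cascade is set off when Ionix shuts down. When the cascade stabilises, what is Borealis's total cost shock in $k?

60

Round 1 — Ionix shuts down (initial).
  Borealis: +60 → 60 < 100
  Cygnet: +90 → 90 ≥ 50
  Galeon: +30 → 30 < 100
  Lumen: +90 → 90 < 120
Round 2 — Cygnet shuts down.
  Lumen: +50 → 140 ≥ 120
Round 3 — Lumen shuts down.
  Galeon: +90 → 120 ≥ 100
Round 4 — Galeon shuts down.
No further shutdowns.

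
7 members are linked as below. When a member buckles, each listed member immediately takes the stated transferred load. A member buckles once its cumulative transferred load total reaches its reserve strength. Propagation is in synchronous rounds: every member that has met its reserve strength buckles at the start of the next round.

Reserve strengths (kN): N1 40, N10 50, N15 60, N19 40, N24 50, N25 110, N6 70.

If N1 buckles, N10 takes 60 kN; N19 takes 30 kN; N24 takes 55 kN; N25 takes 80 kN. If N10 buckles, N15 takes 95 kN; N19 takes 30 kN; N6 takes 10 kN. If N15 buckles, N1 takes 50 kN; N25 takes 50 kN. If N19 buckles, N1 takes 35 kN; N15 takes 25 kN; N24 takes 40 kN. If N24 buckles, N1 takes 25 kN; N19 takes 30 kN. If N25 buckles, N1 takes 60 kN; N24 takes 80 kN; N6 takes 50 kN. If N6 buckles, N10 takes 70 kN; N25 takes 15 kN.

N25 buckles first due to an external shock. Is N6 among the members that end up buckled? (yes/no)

no

Round 1 — N25 buckles (initial).
  N1: +60 → 60 ≥ 40
  N24: +80 → 80 ≥ 50
  N6: +50 → 50 < 70
Round 2 — N1, N24 buckle.
  N10: +60 → 60 ≥ 50
  N19: +30+30 → 60 ≥ 40
Round 3 — N10, N19 buckle.
  N15: +95+25 → 120 ≥ 60
  N6: +10 → 60 < 70
Round 4 — N15 buckles.
No further bucklings.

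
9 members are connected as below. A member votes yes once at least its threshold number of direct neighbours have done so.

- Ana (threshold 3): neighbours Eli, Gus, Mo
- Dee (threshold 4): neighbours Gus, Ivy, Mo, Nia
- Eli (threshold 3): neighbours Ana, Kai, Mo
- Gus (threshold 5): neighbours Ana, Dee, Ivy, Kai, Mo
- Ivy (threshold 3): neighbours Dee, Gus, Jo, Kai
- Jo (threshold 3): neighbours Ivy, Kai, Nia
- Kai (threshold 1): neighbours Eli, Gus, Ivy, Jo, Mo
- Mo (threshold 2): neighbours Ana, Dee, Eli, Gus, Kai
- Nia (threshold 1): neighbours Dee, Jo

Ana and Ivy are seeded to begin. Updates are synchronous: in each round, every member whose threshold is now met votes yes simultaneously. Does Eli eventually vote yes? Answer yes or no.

Round 1 — Ana, Ivy vote yes (initial).
Round 2 — checking thresholds:
  Dee: 1 of 4 neighbours < 4, not yet.
  Eli: 1 of 3 neighbours < 3, not yet.
  Gus: 2 of 5 neighbours < 5, not yet.
  Jo: 1 of 3 neighbours < 3, not yet.
  Kai: 1 of 5 neighbours ≥ 1, votes yes.
  Mo: 1 of 5 neighbours < 2, not yet.
Round 3 — checking thresholds:
  Dee: 1 of 4 neighbours < 4, not yet.
  Eli: 2 of 3 neighbours < 3, not yet.
  Gus: 3 of 5 neighbours < 5, not yet.
  Jo: 2 of 3 neighbours < 3, not yet.
  Mo: 2 of 5 neighbours ≥ 2, votes yes.
Round 4 — checking thresholds:
  Dee: 2 of 4 neighbours < 4, not yet.
  Eli: 3 of 3 neighbours ≥ 3, votes yes.
  Gus: 4 of 5 neighbours < 5, not yet.
  Jo: 2 of 3 neighbours < 3, not yet.
Round 5 — no new yes votes; cascade stops.

yes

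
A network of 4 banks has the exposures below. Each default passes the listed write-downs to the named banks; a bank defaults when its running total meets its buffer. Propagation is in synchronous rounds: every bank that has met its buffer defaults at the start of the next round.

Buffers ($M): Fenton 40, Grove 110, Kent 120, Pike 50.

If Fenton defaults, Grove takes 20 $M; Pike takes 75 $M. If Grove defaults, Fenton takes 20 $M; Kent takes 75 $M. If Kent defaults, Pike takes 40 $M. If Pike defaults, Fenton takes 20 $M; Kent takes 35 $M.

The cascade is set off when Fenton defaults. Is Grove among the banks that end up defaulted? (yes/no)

no

Round 1 — Fenton defaults (initial).
  Grove: +20 → 20 < 110
  Pike: +75 → 75 ≥ 50
Round 2 — Pike defaults.
  Kent: +35 → 35 < 120
No further defaults.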